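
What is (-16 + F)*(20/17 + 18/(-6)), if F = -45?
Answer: 1891/17 ≈ 111.24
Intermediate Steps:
(-16 + F)*(20/17 + 18/(-6)) = (-16 - 45)*(20/17 + 18/(-6)) = -61*(20*(1/17) + 18*(-⅙)) = -61*(20/17 - 3) = -61*(-31/17) = 1891/17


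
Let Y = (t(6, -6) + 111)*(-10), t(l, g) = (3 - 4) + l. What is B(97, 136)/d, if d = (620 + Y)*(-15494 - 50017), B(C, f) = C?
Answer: 97/35375940 ≈ 2.7420e-6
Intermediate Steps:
t(l, g) = -1 + l
Y = -1160 (Y = ((-1 + 6) + 111)*(-10) = (5 + 111)*(-10) = 116*(-10) = -1160)
d = 35375940 (d = (620 - 1160)*(-15494 - 50017) = -540*(-65511) = 35375940)
B(97, 136)/d = 97/35375940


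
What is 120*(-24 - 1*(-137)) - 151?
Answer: 13409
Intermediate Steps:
120*(-24 - 1*(-137)) - 151 = 120*(-24 + 137) - 151 = 120*113 - 151 = 13560 - 151 = 13409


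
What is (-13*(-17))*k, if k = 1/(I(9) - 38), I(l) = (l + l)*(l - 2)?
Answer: 221/88 ≈ 2.5114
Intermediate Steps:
I(l) = 2*l*(-2 + l) (I(l) = (2*l)*(-2 + l) = 2*l*(-2 + l))
k = 1/88 (k = 1/(2*9*(-2 + 9) - 38) = 1/(2*9*7 - 38) = 1/(126 - 38) = 1/88 ≈ 0.011364)
(-13*(-17))*k = -13*(-17)*(1/88) = 221*(1/88) = 221/88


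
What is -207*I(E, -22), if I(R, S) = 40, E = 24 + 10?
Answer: -8280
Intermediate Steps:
E = 34
-207*I(E, -22) = -207*40 = -8280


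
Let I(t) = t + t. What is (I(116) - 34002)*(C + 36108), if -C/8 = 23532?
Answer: 5138037960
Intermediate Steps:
C = -188256 (C = -8*23532 = -188256)
I(t) = 2*t
(I(116) - 34002)*(C + 36108) = (2*116 - 34002)*(-188256 + 36108) = (232 - 34002)*(-152148) = -33770*(-152148) = 5138037960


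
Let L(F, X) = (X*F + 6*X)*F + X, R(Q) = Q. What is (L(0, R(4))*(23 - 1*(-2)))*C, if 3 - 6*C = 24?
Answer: -350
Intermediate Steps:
C = -7/2 (C = ½ - ⅙*24 = ½ - 4 = -7/2 ≈ -3.5000)
L(F, X) = X + F*(6*X + F*X) (L(F, X) = (F*X + 6*X)*F + X = (6*X + F*X)*F + X = F*(6*X + F*X) + X = X + F*(6*X + F*X))
(L(0, R(4))*(23 - 1*(-2)))*C = ((4*(1 + 0² + 6*0))*(23 - 1*(-2)))*(-7/2) = ((4*(1 + 0 + 0))*(23 + 2))*(-7/2) = ((4*1)*25)*(-7/2) = (4*25)*(-7/2) = 100*(-7/2) = -350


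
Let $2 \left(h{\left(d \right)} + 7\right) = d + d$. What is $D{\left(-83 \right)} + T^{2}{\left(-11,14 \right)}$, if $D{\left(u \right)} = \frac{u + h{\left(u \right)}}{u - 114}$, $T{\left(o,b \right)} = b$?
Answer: $\frac{38785}{197} \approx 196.88$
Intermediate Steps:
$h{\left(d \right)} = -7 + d$ ($h{\left(d \right)} = -7 + \frac{d + d}{2} = -7 + \frac{2 d}{2} = -7 + d$)
$D{\left(u \right)} = \frac{-7 + 2 u}{-114 + u}$ ($D{\left(u \right)} = \frac{u + \left(-7 + u\right)}{u - 114} = \frac{-7 + 2 u}{-114 + u}$)
$D{\left(-83 \right)} + T^{2}{\left(-11,14 \right)} = \frac{-7 + 2 \left(-83\right)}{-114 - 83} + 14^{2} = \frac{-7 - 166}{-197} + 196 = \left(- \frac{1}{197}\right) \left(-173\right) + 196 = \frac{173}{197} + 196 = \frac{38785}{197}$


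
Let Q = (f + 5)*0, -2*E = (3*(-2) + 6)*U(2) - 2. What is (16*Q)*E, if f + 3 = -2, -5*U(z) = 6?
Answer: 0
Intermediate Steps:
U(z) = -6/5 (U(z) = -⅕*6 = -6/5)
f = -5 (f = -3 - 2 = -5)
E = 1 (E = -((3*(-2) + 6)*(-6/5) - 2)/2 = -((-6 + 6)*(-6/5) - 2)/2 = -(0*(-6/5) - 2)/2 = -(0 - 2)/2 = -½*(-2) = 1)
Q = 0 (Q = (-5 + 5)*0 = 0*0 = 0)
(16*Q)*E = (16*0)*1 = 0*1 = 0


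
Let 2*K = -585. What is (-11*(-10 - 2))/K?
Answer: -88/195 ≈ -0.45128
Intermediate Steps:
K = -585/2 (K = (½)*(-585) = -585/2 ≈ -292.50)
(-11*(-10 - 2))/K = (-11*(-10 - 2))/(-585/2) = -11*(-12)*(-2/585) = 132*(-2/585) = -88/195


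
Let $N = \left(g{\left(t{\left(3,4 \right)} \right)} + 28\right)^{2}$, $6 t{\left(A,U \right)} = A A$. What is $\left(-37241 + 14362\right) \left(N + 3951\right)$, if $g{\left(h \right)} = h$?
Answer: $- \frac{441221515}{4} \approx -1.1031 \cdot 10^{8}$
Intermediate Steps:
$t{\left(A,U \right)} = \frac{A^{2}}{6}$ ($t{\left(A,U \right)} = \frac{A A}{6} = \frac{A^{2}}{6}$)
$N = \frac{3481}{4}$ ($N = \left(\frac{3^{2}}{6} + 28\right)^{2} = \left(\frac{1}{6} \cdot 9 + 28\right)^{2} = \left(\frac{3}{2} + 28\right)^{2} = \left(\frac{59}{2}\right)^{2} = \frac{3481}{4} \approx 870.25$)
$\left(-37241 + 14362\right) \left(N + 3951\right) = \left(-37241 + 14362\right) \left(\frac{3481}{4} + 3951\right) = \left(-22879\right) \frac{19285}{4} = - \frac{441221515}{4}$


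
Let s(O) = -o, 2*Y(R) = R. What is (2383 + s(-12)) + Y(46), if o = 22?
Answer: 2384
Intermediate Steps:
Y(R) = R/2
s(O) = -22 (s(O) = -1*22 = -22)
(2383 + s(-12)) + Y(46) = (2383 - 22) + (1/2)*46 = 2361 + 23 = 2384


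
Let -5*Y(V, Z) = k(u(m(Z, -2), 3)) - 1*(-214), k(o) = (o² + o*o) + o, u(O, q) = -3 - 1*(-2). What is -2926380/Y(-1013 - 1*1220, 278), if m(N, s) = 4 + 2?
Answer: 2926380/43 ≈ 68055.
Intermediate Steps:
m(N, s) = 6
u(O, q) = -1 (u(O, q) = -3 + 2 = -1)
k(o) = o + 2*o² (k(o) = (o² + o²) + o = 2*o² + o = o + 2*o²)
Y(V, Z) = -43 (Y(V, Z) = -(-(1 + 2*(-1)) - 1*(-214))/5 = -(-(1 - 2) + 214)/5 = -(-1*(-1) + 214)/5 = -(1 + 214)/5 = -⅕*215 = -43)
-2926380/Y(-1013 - 1*1220, 278) = -2926380/(-43) = -2926380*(-1/43) = 2926380/43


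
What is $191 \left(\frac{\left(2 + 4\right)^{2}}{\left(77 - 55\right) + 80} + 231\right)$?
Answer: $\frac{751203}{17} \approx 44188.0$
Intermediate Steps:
$191 \left(\frac{\left(2 + 4\right)^{2}}{\left(77 - 55\right) + 80} + 231\right) = 191 \left(\frac{6^{2}}{22 + 80} + 231\right) = 191 \left(\frac{36}{102} + 231\right) = 191 \left(36 \cdot \frac{1}{102} + 231\right) = 191 \left(\frac{6}{17} + 231\right) = 191 \cdot \frac{3933}{17} = \frac{751203}{17}$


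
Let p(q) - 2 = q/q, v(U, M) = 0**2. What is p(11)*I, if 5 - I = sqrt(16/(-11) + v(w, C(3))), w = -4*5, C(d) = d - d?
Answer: 15 - 12*I*sqrt(11)/11 ≈ 15.0 - 3.6181*I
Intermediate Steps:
C(d) = 0
w = -20
v(U, M) = 0
I = 5 - 4*I*sqrt(11)/11 (I = 5 - sqrt(16/(-11) + 0) = 5 - sqrt(16*(-1/11) + 0) = 5 - sqrt(-16/11 + 0) = 5 - sqrt(-16/11) = 5 - 4*I*sqrt(11)/11 ≈ 5.0 - 1.206*I)
p(q) = 3 (p(q) = 2 + q/q = 2 + 1 = 3)
p(11)*I = 3*(5 - 4*I*sqrt(11)/11) = 15 - 12*I*sqrt(11)/11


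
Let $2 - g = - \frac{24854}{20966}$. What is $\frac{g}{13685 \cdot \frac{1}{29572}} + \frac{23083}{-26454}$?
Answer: $\frac{22811782862419}{3795087004170} \approx 6.0109$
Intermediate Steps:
$g = \frac{33393}{10483}$ ($g = 2 - - \frac{24854}{20966} = 2 - \left(-24854\right) \frac{1}{20966} = 2 - - \frac{12427}{10483} = 2 + \frac{12427}{10483} = \frac{33393}{10483} \approx 3.1854$)
$\frac{g}{13685 \cdot \frac{1}{29572}} + \frac{23083}{-26454} = \frac{33393}{10483 \cdot \frac{13685}{29572}} + \frac{23083}{-26454} = \frac{33393}{10483 \cdot 13685 \cdot \frac{1}{29572}} + 23083 \left(- \frac{1}{26454}\right) = \frac{33393}{10483 \cdot \frac{13685}{29572}} - \frac{23083}{26454} = \frac{33393}{10483} \cdot \frac{29572}{13685} - \frac{23083}{26454} = \frac{987497796}{143459855} - \frac{23083}{26454} = \frac{22811782862419}{3795087004170}$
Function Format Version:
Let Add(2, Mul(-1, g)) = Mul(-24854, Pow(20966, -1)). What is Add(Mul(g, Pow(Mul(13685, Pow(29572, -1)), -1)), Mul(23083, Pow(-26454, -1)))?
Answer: Rational(22811782862419, 3795087004170) ≈ 6.0109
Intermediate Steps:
g = Rational(33393, 10483) (g = Add(2, Mul(-1, Mul(-24854, Pow(20966, -1)))) = Add(2, Mul(-1, Mul(-24854, Rational(1, 20966)))) = Add(2, Mul(-1, Rational(-12427, 10483))) = Add(2, Rational(12427, 10483)) = Rational(33393, 10483) ≈ 3.1854)
Add(Mul(g, Pow(Mul(13685, Pow(29572, -1)), -1)), Mul(23083, Pow(-26454, -1))) = Add(Mul(Rational(33393, 10483), Pow(Mul(13685, Pow(29572, -1)), -1)), Mul(23083, Pow(-26454, -1))) = Add(Mul(Rational(33393, 10483), Pow(Mul(13685, Rational(1, 29572)), -1)), Mul(23083, Rational(-1, 26454))) = Add(Mul(Rational(33393, 10483), Pow(Rational(13685, 29572), -1)), Rational(-23083, 26454)) = Add(Mul(Rational(33393, 10483), Rational(29572, 13685)), Rational(-23083, 26454)) = Add(Rational(987497796, 143459855), Rational(-23083, 26454)) = Rational(22811782862419, 3795087004170)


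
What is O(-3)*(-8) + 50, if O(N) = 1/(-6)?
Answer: 154/3 ≈ 51.333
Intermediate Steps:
O(N) = -1/6
O(-3)*(-8) + 50 = -1/6*(-8) + 50 = 4/3 + 50 = 154/3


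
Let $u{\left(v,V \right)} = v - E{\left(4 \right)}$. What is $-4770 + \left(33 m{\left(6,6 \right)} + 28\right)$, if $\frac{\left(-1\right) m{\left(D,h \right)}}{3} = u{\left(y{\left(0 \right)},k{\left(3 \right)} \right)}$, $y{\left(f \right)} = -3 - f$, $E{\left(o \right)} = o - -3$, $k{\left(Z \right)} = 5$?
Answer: $-3752$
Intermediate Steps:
$E{\left(o \right)} = 3 + o$ ($E{\left(o \right)} = o + 3 = 3 + o$)
$u{\left(v,V \right)} = -7 + v$ ($u{\left(v,V \right)} = v - \left(3 + 4\right) = v - 7 = -7 + v$)
$m{\left(D,h \right)} = 30$ ($m{\left(D,h \right)} = - 3 \left(-7 - 3\right) = \left(-3\right) \left(-10\right) = 30$)
$-4770 + \left(33 m{\left(6,6 \right)} + 28\right) = -4770 + \left(33 \cdot 30 + 28\right) = -4770 + \left(990 + 28\right) = -4770 + 1018 = -3752$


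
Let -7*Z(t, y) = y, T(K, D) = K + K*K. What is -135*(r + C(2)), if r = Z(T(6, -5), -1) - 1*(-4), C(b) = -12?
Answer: 7425/7 ≈ 1060.7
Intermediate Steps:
T(K, D) = K + K**2
Z(t, y) = -y/7
r = 29/7 (r = -1/7*(-1) - 1*(-4) = 1/7 + 4 = 29/7 ≈ 4.1429)
-135*(r + C(2)) = -135*(29/7 - 12) = -135*(-55/7) = 7425/7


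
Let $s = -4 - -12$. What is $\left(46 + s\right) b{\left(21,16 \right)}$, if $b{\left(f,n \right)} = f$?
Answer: $1134$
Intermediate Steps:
$s = 8$ ($s = -4 + 12 = 8$)
$\left(46 + s\right) b{\left(21,16 \right)} = \left(46 + 8\right) 21 = 54 \cdot 21 = 1134$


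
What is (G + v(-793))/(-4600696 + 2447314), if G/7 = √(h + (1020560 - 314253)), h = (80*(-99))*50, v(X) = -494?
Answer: 247/1076691 - √310307/307626 ≈ -0.0015814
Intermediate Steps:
h = -396000 (h = -7920*50 = -396000)
G = 7*√310307 (G = 7*√(-396000 + (1020560 - 314253)) = 7*√(-396000 + 706307) = 7*√310307 ≈ 3899.4)
(G + v(-793))/(-4600696 + 2447314) = (7*√310307 - 494)/(-4600696 + 2447314) = (-494 + 7*√310307)/(-2153382) = (-494 + 7*√310307)*(-1/2153382) = 247/1076691 - √310307/307626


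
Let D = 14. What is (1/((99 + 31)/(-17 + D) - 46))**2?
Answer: 9/71824 ≈ 0.00012531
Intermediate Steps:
(1/((99 + 31)/(-17 + D) - 46))**2 = (1/((99 + 31)/(-17 + 14) - 46))**2 = (1/(130/(-3) - 46))**2 = (1/(130*(-1/3) - 46))**2 = (1/(-130/3 - 46))**2 = (1/(-268/3))**2 = (-3/268)**2 = 9/71824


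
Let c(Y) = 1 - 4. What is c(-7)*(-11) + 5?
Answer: 38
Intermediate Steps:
c(Y) = -3
c(-7)*(-11) + 5 = -3*(-11) + 5 = 33 + 5 = 38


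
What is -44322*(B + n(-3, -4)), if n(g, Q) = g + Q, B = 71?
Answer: -2836608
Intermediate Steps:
n(g, Q) = Q + g
-44322*(B + n(-3, -4)) = -44322*(71 + (-4 - 3)) = -44322*(71 - 7) = -44322*64 = -2836608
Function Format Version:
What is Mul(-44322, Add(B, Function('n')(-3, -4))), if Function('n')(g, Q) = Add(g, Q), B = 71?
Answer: -2836608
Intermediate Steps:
Function('n')(g, Q) = Add(Q, g)
Mul(-44322, Add(B, Function('n')(-3, -4))) = Mul(-44322, Add(71, Add(-4, -3))) = Mul(-44322, Add(71, -7)) = Mul(-44322, 64) = -2836608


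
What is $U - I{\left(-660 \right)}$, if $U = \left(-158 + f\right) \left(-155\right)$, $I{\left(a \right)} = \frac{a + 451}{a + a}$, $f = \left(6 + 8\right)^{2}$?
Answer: $- \frac{706819}{120} \approx -5890.2$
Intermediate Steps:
$f = 196$ ($f = 14^{2} = 196$)
$I{\left(a \right)} = \frac{451 + a}{2 a}$
$U = -5890$ ($U = \left(-158 + 196\right) \left(-155\right) = 38 \left(-155\right) = -5890$)
$U - I{\left(-660 \right)} = -5890 - \frac{451 - 660}{2 \left(-660\right)} = -5890 - \frac{1}{2} \left(- \frac{1}{660}\right) \left(-209\right) = -5890 - \frac{19}{120} = - \frac{706819}{120}$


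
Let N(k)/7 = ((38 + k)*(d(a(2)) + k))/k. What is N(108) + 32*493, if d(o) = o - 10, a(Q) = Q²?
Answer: 150671/9 ≈ 16741.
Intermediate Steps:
d(o) = -10 + o
N(k) = 7*(-6 + k)*(38 + k)/k (N(k) = 7*(((38 + k)*((-10 + 2²) + k))/k) = 7*(((38 + k)*((-10 + 4) + k))/k) = 7*(((38 + k)*(-6 + k))/k) = 7*(((-6 + k)*(38 + k))/k) = 7*((-6 + k)*(38 + k)/k) = 7*(-6 + k)*(38 + k)/k)
N(108) + 32*493 = (224 - 1596/108 + 7*108) + 32*493 = (224 - 1596*1/108 + 756) + 15776 = (224 - 133/9 + 756) + 15776 = 8687/9 + 15776 = 150671/9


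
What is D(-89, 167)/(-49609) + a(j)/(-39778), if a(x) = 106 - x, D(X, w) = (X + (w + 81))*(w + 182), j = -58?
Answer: -1107728437/986673401 ≈ -1.1227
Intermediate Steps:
D(X, w) = (182 + w)*(81 + X + w) (D(X, w) = (X + (81 + w))*(182 + w) = (81 + X + w)*(182 + w) = (182 + w)*(81 + X + w))
D(-89, 167)/(-49609) + a(j)/(-39778) = (14742 + 167**2 + 182*(-89) + 263*167 - 89*167)/(-49609) + (106 - 1*(-58))/(-39778) = (14742 + 27889 - 16198 + 43921 - 14863)*(-1/49609) + (106 + 58)*(-1/39778) = 55491*(-1/49609) + 164*(-1/39778) = -55491/49609 - 82/19889 = -1107728437/986673401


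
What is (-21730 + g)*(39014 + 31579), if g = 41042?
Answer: 1363292016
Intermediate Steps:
(-21730 + g)*(39014 + 31579) = (-21730 + 41042)*(39014 + 31579) = 19312*70593 = 1363292016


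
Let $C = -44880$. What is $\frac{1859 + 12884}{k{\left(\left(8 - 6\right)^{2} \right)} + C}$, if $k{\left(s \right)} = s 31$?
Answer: $- \frac{14743}{44756} \approx -0.32941$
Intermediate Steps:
$k{\left(s \right)} = 31 s$
$\frac{1859 + 12884}{k{\left(\left(8 - 6\right)^{2} \right)} + C} = \frac{1859 + 12884}{31 \left(8 - 6\right)^{2} - 44880} = \frac{14743}{31 \cdot 2^{2} - 44880} = \frac{14743}{31 \cdot 4 - 44880} = \frac{14743}{124 - 44880} = \frac{14743}{-44756} = 14743 \left(- \frac{1}{44756}\right) = - \frac{14743}{44756}$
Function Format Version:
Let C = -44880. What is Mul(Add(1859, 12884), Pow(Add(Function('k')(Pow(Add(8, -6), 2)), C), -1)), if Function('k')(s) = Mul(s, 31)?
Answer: Rational(-14743, 44756) ≈ -0.32941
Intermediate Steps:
Function('k')(s) = Mul(31, s)
Mul(Add(1859, 12884), Pow(Add(Function('k')(Pow(Add(8, -6), 2)), C), -1)) = Mul(Add(1859, 12884), Pow(Add(Mul(31, Pow(Add(8, -6), 2)), -44880), -1)) = Mul(14743, Pow(Add(Mul(31, Pow(2, 2)), -44880), -1)) = Mul(14743, Pow(Add(Mul(31, 4), -44880), -1)) = Mul(14743, Pow(Add(124, -44880), -1)) = Mul(14743, Pow(-44756, -1)) = Mul(14743, Rational(-1, 44756)) = Rational(-14743, 44756)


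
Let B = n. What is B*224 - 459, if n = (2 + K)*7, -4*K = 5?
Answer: 717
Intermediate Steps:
K = -5/4 (K = -¼*5 = -5/4 ≈ -1.2500)
n = 21/4 (n = (2 - 5/4)*7 = (¾)*7 = 21/4 ≈ 5.2500)
B = 21/4 ≈ 5.2500
B*224 - 459 = (21/4)*224 - 459 = 1176 - 459 = 717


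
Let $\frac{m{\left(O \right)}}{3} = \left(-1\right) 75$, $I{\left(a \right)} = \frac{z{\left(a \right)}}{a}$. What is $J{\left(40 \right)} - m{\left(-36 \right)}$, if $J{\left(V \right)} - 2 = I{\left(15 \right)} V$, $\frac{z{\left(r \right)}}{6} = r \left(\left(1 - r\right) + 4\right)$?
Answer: $-2173$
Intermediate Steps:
$z{\left(r \right)} = 6 r \left(5 - r\right)$ ($z{\left(r \right)} = 6 r \left(\left(1 - r\right) + 4\right) = 6 r \left(5 - r\right)$)
$I{\left(a \right)} = 30 - 6 a$ ($I{\left(a \right)} = \frac{6 a \left(5 - a\right)}{a} = 30 - 6 a$)
$m{\left(O \right)} = -225$ ($m{\left(O \right)} = 3 \left(\left(-1\right) 75\right) = 3 \left(-75\right) = -225$)
$J{\left(V \right)} = 2 - 60 V$ ($J{\left(V \right)} = 2 + \left(30 - 90\right) V = 2 - 60 V$)
$J{\left(40 \right)} - m{\left(-36 \right)} = \left(2 - 2400\right) - -225 = \left(2 - 2400\right) + 225 = -2398 + 225 = -2173$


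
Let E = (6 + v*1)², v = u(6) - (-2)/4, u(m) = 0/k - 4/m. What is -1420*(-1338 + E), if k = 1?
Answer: 16664765/9 ≈ 1.8516e+6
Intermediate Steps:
u(m) = -4/m (u(m) = 0/1 - 4/m = 0*1 - 4/m = 0 - 4/m = -4/m)
v = -⅙ (v = -4/6 - (-2)/4 = -4*⅙ - (-2)/4 = -⅔ - 1*(-½) = -⅔ + ½ = -⅙ ≈ -0.16667)
E = 1225/36 (E = (6 - ⅙*1)² = (6 - ⅙)² = (35/6)² = 1225/36 ≈ 34.028)
-1420*(-1338 + E) = -1420*(-1338 + 1225/36) = -1420*(-46943/36) = 16664765/9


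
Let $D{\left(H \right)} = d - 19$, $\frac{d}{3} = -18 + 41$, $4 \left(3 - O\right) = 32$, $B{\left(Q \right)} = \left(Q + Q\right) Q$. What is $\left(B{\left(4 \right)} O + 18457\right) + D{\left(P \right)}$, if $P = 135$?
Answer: $18347$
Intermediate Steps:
$B{\left(Q \right)} = 2 Q^{2}$ ($B{\left(Q \right)} = 2 Q Q = 2 Q^{2}$)
$O = -5$ ($O = 3 - 8 = -5$)
$d = 69$ ($d = 3 \left(-18 + 41\right) = 3 \cdot 23 = 69$)
$D{\left(H \right)} = 50$ ($D{\left(H \right)} = 69 - 19 = 50$)
$\left(B{\left(4 \right)} O + 18457\right) + D{\left(P \right)} = \left(2 \cdot 4^{2} \left(-5\right) + 18457\right) + 50 = \left(2 \cdot 16 \left(-5\right) + 18457\right) + 50 = \left(32 \left(-5\right) + 18457\right) + 50 = \left(-160 + 18457\right) + 50 = 18297 + 50 = 18347$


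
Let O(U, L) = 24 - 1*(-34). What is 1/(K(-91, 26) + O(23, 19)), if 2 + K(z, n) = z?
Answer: -1/35 ≈ -0.028571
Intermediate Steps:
O(U, L) = 58 (O(U, L) = 24 + 34 = 58)
K(z, n) = -2 + z
1/(K(-91, 26) + O(23, 19)) = 1/((-2 - 91) + 58) = 1/(-93 + 58) = 1/(-35) = -1/35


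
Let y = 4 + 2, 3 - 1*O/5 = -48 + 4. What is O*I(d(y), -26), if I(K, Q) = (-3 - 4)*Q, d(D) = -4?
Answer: 42770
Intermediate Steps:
O = 235 (O = 15 - 5*(-48 + 4) = 15 - 5*(-44) = 15 + 220 = 235)
y = 6
I(K, Q) = -7*Q
O*I(d(y), -26) = 235*(-7*(-26)) = 235*182 = 42770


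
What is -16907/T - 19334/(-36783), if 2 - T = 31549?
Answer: 1231819879/1160393301 ≈ 1.0616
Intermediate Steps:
T = -31547 (T = 2 - 1*31549 = 2 - 31549 = -31547)
-16907/T - 19334/(-36783) = -16907/(-31547) - 19334/(-36783) = -16907*(-1/31547) - 19334*(-1/36783) = 16907/31547 + 19334/36783 = 1231819879/1160393301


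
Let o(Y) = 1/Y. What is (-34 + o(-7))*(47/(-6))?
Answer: 11233/42 ≈ 267.45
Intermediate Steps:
(-34 + o(-7))*(47/(-6)) = (-34 + 1/(-7))*(47/(-6)) = (-34 - ⅐)*(47*(-⅙)) = -239/7*(-47/6) = 11233/42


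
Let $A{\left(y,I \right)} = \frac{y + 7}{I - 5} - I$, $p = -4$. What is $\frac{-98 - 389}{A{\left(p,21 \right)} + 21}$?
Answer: $- \frac{7792}{3} \approx -2597.3$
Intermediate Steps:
$A{\left(y,I \right)} = - I + \frac{7 + y}{-5 + I}$ ($A{\left(y,I \right)} = \frac{7 + y}{-5 + I} - I = - I + \frac{7 + y}{-5 + I}$)
$\frac{-98 - 389}{A{\left(p,21 \right)} + 21} = \frac{-98 - 389}{\frac{7 - 4 - 21^{2} + 5 \cdot 21}{-5 + 21} + 21} = - \frac{487}{\frac{7 - 4 - 441 + 105}{16} + 21} = - \frac{487}{\frac{1}{16} \left(-333\right) + 21} = - \frac{487}{- \frac{333}{16} + 21} = - \frac{487}{\frac{3}{16}} = \left(-487\right) \frac{16}{3} = - \frac{7792}{3}$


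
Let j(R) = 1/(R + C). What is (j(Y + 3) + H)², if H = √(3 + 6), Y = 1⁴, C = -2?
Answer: 49/4 ≈ 12.250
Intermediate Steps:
Y = 1
j(R) = 1/(-2 + R) (j(R) = 1/(R - 2) = 1/(-2 + R))
H = 3 (H = √9 = 3)
(j(Y + 3) + H)² = (1/(-2 + (1 + 3)) + 3)² = (1/(-2 + 4) + 3)² = (1/2 + 3)² = (½ + 3)² = (7/2)² = 49/4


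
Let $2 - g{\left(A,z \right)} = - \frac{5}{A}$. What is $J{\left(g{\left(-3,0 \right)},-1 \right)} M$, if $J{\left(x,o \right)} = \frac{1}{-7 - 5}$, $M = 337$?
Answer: $- \frac{337}{12} \approx -28.083$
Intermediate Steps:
$g{\left(A,z \right)} = 2 + \frac{5}{A}$ ($g{\left(A,z \right)} = 2 - - \frac{5}{A} = 2 + \frac{5}{A}$)
$J{\left(x,o \right)} = - \frac{1}{12}$ ($J{\left(x,o \right)} = \frac{1}{-12} = - \frac{1}{12}$)
$J{\left(g{\left(-3,0 \right)},-1 \right)} M = \left(- \frac{1}{12}\right) 337 = - \frac{337}{12}$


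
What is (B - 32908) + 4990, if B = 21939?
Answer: -5979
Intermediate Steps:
(B - 32908) + 4990 = (21939 - 32908) + 4990 = -10969 + 4990 = -5979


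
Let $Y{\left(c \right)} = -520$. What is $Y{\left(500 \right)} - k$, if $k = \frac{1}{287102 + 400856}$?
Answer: $- \frac{357738161}{687958} \approx -520.0$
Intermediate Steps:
$k = \frac{1}{687958} \approx 1.4536 \cdot 10^{-6}$
$Y{\left(500 \right)} - k = -520 - \frac{1}{687958} = - \frac{357738161}{687958}$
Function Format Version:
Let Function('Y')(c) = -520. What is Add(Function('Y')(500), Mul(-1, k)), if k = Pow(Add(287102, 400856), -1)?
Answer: Rational(-357738161, 687958) ≈ -520.00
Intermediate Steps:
k = Rational(1, 687958) (k = Pow(687958, -1) = Rational(1, 687958) ≈ 1.4536e-6)
Add(Function('Y')(500), Mul(-1, k)) = Add(-520, Mul(-1, Rational(1, 687958))) = Add(-520, Rational(-1, 687958)) = Rational(-357738161, 687958)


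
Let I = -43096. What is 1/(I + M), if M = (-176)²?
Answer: -1/12120 ≈ -8.2508e-5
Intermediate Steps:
M = 30976
1/(I + M) = 1/(-43096 + 30976) = 1/(-12120) = -1/12120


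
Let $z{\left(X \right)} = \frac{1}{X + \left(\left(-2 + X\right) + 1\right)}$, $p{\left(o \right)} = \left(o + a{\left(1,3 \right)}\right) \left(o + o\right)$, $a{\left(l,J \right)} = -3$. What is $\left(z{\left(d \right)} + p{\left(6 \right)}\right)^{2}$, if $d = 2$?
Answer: $\frac{11881}{9} \approx 1320.1$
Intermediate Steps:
$p{\left(o \right)} = 2 o \left(-3 + o\right)$ ($p{\left(o \right)} = \left(o - 3\right) \left(o + o\right) = \left(-3 + o\right) 2 o = 2 o \left(-3 + o\right)$)
$z{\left(X \right)} = \frac{1}{-1 + 2 X}$ ($z{\left(X \right)} = \frac{1}{X + \left(-1 + X\right)} = \frac{1}{-1 + 2 X}$)
$\left(z{\left(d \right)} + p{\left(6 \right)}\right)^{2} = \left(\frac{1}{-1 + 2 \cdot 2} + 2 \cdot 6 \left(-3 + 6\right)\right)^{2} = \left(\frac{1}{-1 + 4} + 2 \cdot 6 \cdot 3\right)^{2} = \left(\frac{1}{3} + 36\right)^{2} = \left(\frac{109}{3}\right)^{2} = \frac{11881}{9}$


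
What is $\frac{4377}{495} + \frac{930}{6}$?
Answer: $\frac{27034}{165} \approx 163.84$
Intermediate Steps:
$\frac{4377}{495} + \frac{930}{6} = 4377 \cdot \frac{1}{495} + 930 \cdot \frac{1}{6} = \frac{1459}{165} + 155 = \frac{27034}{165}$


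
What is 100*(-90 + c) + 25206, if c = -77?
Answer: 8506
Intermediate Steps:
100*(-90 + c) + 25206 = 100*(-90 - 77) + 25206 = 100*(-167) + 25206 = -16700 + 25206 = 8506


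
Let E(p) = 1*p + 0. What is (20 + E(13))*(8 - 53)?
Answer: -1485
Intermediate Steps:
E(p) = p (E(p) = p + 0 = p)
(20 + E(13))*(8 - 53) = (20 + 13)*(8 - 53) = 33*(-45) = -1485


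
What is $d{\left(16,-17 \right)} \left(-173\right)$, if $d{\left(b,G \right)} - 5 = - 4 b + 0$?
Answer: $10207$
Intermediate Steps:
$d{\left(b,G \right)} = 5 - 4 b$ ($d{\left(b,G \right)} = 5 + \left(- 4 b + 0\right) = 5 - 4 b$)
$d{\left(16,-17 \right)} \left(-173\right) = \left(5 - 64\right) \left(-173\right) = \left(-59\right) \left(-173\right) = 10207$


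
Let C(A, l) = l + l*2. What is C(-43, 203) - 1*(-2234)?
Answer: 2843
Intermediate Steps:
C(A, l) = 3*l (C(A, l) = l + 2*l = 3*l)
C(-43, 203) - 1*(-2234) = 3*203 - 1*(-2234) = 609 + 2234 = 2843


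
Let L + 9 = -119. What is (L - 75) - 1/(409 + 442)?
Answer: -172754/851 ≈ -203.00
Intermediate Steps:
L = -128 (L = -9 - 119 = -128)
(L - 75) - 1/(409 + 442) = (-128 - 75) - 1/(409 + 442) = -203 - 1/851 = -172754/851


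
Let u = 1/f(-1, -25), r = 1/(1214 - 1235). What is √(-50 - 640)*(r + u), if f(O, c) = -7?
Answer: -4*I*√690/21 ≈ -5.0034*I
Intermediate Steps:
r = -1/21 (r = 1/(-21) = -1/21 ≈ -0.047619)
u = -⅐ (u = 1/(-7) = -⅐ ≈ -0.14286)
√(-50 - 640)*(r + u) = √(-50 - 640)*(-1/21 - ⅐) = √(-690)*(-4/21) = (I*√690)*(-4/21) = -4*I*√690/21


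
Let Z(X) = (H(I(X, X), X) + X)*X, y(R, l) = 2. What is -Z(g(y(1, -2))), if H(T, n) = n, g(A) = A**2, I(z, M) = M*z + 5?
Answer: -32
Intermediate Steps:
I(z, M) = 5 + M*z
Z(X) = 2*X**2 (Z(X) = (X + X)*X = (2*X)*X = 2*X**2)
-Z(g(y(1, -2))) = -2*(2**2)**2 = -2*4**2 = -2*16 = -1*32 = -32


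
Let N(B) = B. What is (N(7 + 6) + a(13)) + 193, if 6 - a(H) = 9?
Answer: 203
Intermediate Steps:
a(H) = -3 (a(H) = 6 - 1*9 = 6 - 9 = -3)
(N(7 + 6) + a(13)) + 193 = ((7 + 6) - 3) + 193 = (13 - 3) + 193 = 10 + 193 = 203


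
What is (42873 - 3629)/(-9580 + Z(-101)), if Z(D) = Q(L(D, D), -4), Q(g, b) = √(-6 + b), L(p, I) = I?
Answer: -37595752/9177641 - 19622*I*√10/45888205 ≈ -4.0965 - 0.0013522*I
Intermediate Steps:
Z(D) = I*√10 (Z(D) = √(-6 - 4) = √(-10) = I*√10)
(42873 - 3629)/(-9580 + Z(-101)) = (42873 - 3629)/(-9580 + I*√10) = 39244/(-9580 + I*√10)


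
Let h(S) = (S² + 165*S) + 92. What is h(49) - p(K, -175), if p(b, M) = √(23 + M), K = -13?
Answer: 10578 - 2*I*√38 ≈ 10578.0 - 12.329*I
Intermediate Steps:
h(S) = 92 + S² + 165*S
h(49) - p(K, -175) = (92 + 49² + 165*49) - √(23 - 175) = (92 + 2401 + 8085) - √(-152) = 10578 - 2*I*√38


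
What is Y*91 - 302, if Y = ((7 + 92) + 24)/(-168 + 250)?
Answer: -331/2 ≈ -165.50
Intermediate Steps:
Y = 3/2 (Y = (99 + 24)/82 = 123*(1/82) = 3/2 ≈ 1.5000)
Y*91 - 302 = (3/2)*91 - 302 = 273/2 - 302 = -331/2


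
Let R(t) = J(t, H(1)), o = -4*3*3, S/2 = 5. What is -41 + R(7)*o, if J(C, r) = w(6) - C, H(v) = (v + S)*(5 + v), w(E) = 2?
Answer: 139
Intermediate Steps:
S = 10 (S = 2*5 = 10)
o = -36 (o = -12*3 = -36)
H(v) = (5 + v)*(10 + v) (H(v) = (v + 10)*(5 + v) = (10 + v)*(5 + v) = (5 + v)*(10 + v))
J(C, r) = 2 - C
R(t) = 2 - t
-41 + R(7)*o = -41 + (2 - 1*7)*(-36) = -41 + (2 - 7)*(-36) = -41 - 5*(-36) = -41 + 180 = 139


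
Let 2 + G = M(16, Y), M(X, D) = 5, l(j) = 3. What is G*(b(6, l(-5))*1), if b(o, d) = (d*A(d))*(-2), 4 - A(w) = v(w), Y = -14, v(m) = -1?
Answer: -90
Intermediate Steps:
A(w) = 5 (A(w) = 4 - 1*(-1) = 4 + 1 = 5)
b(o, d) = -10*d (b(o, d) = (d*5)*(-2) = (5*d)*(-2) = -10*d)
G = 3 (G = -2 + 5 = 3)
G*(b(6, l(-5))*1) = 3*(-10*3*1) = 3*(-30*1) = 3*(-30) = -90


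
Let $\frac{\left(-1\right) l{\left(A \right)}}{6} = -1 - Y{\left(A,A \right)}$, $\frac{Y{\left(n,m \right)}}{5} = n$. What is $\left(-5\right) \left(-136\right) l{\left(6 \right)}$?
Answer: $126480$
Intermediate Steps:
$Y{\left(n,m \right)} = 5 n$
$l{\left(A \right)} = 6 + 30 A$ ($l{\left(A \right)} = - 6 \left(-1 - 5 A\right) = 6 + 30 A$)
$\left(-5\right) \left(-136\right) l{\left(6 \right)} = \left(-5\right) \left(-136\right) \left(6 + 30 \cdot 6\right) = 680 \left(6 + 180\right) = 680 \cdot 186 = 126480$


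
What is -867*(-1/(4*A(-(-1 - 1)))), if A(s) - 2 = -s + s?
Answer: 867/8 ≈ 108.38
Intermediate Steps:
A(s) = 2 (A(s) = 2 + (-s + s) = 2 + 0 = 2)
-867*(-1/(4*A(-(-1 - 1)))) = -867/((2*2)*(-2)) = -867/(4*(-2)) = -867/(-8) = -867*(-⅛) = 867/8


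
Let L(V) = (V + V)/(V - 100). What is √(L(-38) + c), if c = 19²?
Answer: √1721343/69 ≈ 19.014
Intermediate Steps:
c = 361
L(V) = 2*V/(-100 + V) (L(V) = (2*V)/(-100 + V) = 2*V/(-100 + V))
√(L(-38) + c) = √(2*(-38)/(-100 - 38) + 361) = √(2*(-38)/(-138) + 361) = √(2*(-38)*(-1/138) + 361) = √(38/69 + 361) = √(24947/69) = √1721343/69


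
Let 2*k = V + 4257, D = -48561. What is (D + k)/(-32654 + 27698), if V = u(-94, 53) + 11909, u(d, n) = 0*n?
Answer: 20239/2478 ≈ 8.1675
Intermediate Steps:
u(d, n) = 0
V = 11909 (V = 0 + 11909 = 11909)
k = 8083 (k = (11909 + 4257)/2 = (½)*16166 = 8083)
(D + k)/(-32654 + 27698) = (-48561 + 8083)/(-32654 + 27698) = -40478/(-4956) = -40478*(-1/4956) = 20239/2478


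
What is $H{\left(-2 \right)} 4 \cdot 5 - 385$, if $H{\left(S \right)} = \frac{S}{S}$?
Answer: $-365$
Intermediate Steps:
$H{\left(S \right)} = 1$
$H{\left(-2 \right)} 4 \cdot 5 - 385 = 1 \cdot 4 \cdot 5 - 385 = 4 \cdot 5 - 385 = 20 - 385 = -365$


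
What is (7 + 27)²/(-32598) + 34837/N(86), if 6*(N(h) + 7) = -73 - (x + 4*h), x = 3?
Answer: -51622979/114093 ≈ -452.46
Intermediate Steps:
N(h) = -59/3 - 2*h/3 (N(h) = -7 + (-73 - (3 + 4*h))/6 = -7 + (-73 + (-3 - 4*h))/6 = -7 + (-76 - 4*h)/6 = -7 + (-38/3 - 2*h/3) = -59/3 - 2*h/3)
(7 + 27)²/(-32598) + 34837/N(86) = (7 + 27)²/(-32598) + 34837/(-59/3 - ⅔*86) = 34²*(-1/32598) + 34837/(-59/3 - 172/3) = 1156*(-1/32598) + 34837/(-77) = -578/16299 + 34837*(-1/77) = -578/16299 - 3167/7 = -51622979/114093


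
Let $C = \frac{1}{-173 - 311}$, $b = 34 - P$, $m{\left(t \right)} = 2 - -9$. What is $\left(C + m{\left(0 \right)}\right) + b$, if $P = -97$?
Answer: $\frac{68727}{484} \approx 142.0$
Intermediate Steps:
$m{\left(t \right)} = 11$ ($m{\left(t \right)} = 2 + 9 = 11$)
$b = 131$ ($b = 34 - -97 = 34 + 97 = 131$)
$C = - \frac{1}{484}$ ($C = \frac{1}{-484} = - \frac{1}{484} \approx -0.0020661$)
$\left(C + m{\left(0 \right)}\right) + b = \left(- \frac{1}{484} + 11\right) + 131 = \frac{5323}{484} + 131 = \frac{68727}{484}$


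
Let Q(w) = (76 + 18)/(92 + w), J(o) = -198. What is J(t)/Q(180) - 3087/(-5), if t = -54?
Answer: 10449/235 ≈ 44.464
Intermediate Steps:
Q(w) = 94/(92 + w)
J(t)/Q(180) - 3087/(-5) = -198/(94/(92 + 180)) - 3087/(-5) = -198/(94/272) - 3087*(-1/5) = -198/(94*(1/272)) + 3087/5 = -198/47/136 + 3087/5 = -198*136/47 + 3087/5 = -26928/47 + 3087/5 = 10449/235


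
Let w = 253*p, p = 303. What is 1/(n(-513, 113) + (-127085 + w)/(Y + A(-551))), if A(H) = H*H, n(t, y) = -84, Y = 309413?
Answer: -306507/25771801 ≈ -0.011893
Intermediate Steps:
A(H) = H²
w = 76659 (w = 253*303 = 76659)
1/(n(-513, 113) + (-127085 + w)/(Y + A(-551))) = 1/(-84 + (-127085 + 76659)/(309413 + (-551)²)) = 1/(-84 - 50426/(309413 + 303601)) = 1/(-84 - 50426/613014) = 1/(-84 - 50426*1/613014) = 1/(-84 - 25213/306507) = 1/(-25771801/306507) = -306507/25771801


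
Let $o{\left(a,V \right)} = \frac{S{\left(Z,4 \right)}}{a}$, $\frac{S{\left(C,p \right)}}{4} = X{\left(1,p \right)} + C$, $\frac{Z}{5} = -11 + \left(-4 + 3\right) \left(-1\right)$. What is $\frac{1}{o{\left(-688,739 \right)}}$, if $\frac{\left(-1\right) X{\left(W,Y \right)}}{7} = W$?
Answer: $\frac{172}{57} \approx 3.0175$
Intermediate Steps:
$X{\left(W,Y \right)} = - 7 W$
$Z = -50$ ($Z = 5 \left(-11 + \left(-4 + 3\right) \left(-1\right)\right) = 5 \left(-11 - -1\right) = 5 \left(-11 + 1\right) = 5 \left(-10\right) = -50$)
$S{\left(C,p \right)} = -28 + 4 C$ ($S{\left(C,p \right)} = 4 \left(\left(-7\right) 1 + C\right) = 4 \left(-7 + C\right) = -28 + 4 C$)
$o{\left(a,V \right)} = - \frac{228}{a}$ ($o{\left(a,V \right)} = \frac{-28 + 4 \left(-50\right)}{a} = \frac{-28 - 200}{a} = - \frac{228}{a}$)
$\frac{1}{o{\left(-688,739 \right)}} = \frac{1}{\left(-228\right) \frac{1}{-688}} = \frac{1}{\left(-228\right) \left(- \frac{1}{688}\right)} = \frac{1}{\frac{57}{172}} = \frac{172}{57}$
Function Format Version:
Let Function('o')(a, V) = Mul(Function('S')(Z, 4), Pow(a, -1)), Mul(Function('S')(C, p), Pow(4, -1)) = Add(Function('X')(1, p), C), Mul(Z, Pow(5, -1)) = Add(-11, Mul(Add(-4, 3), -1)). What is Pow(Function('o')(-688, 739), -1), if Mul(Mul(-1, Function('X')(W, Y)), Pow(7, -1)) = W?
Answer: Rational(172, 57) ≈ 3.0175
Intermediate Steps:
Function('X')(W, Y) = Mul(-7, W)
Z = -50 (Z = Mul(5, Add(-11, Mul(Add(-4, 3), -1))) = Mul(5, Add(-11, Mul(-1, -1))) = Mul(5, Add(-11, 1)) = Mul(5, -10) = -50)
Function('S')(C, p) = Add(-28, Mul(4, C)) (Function('S')(C, p) = Mul(4, Add(Mul(-7, 1), C)) = Mul(4, Add(-7, C)) = Add(-28, Mul(4, C)))
Function('o')(a, V) = Mul(-228, Pow(a, -1)) (Function('o')(a, V) = Mul(Add(-28, Mul(4, -50)), Pow(a, -1)) = Mul(Add(-28, -200), Pow(a, -1)) = Mul(-228, Pow(a, -1)))
Pow(Function('o')(-688, 739), -1) = Pow(Mul(-228, Pow(-688, -1)), -1) = Pow(Mul(-228, Rational(-1, 688)), -1) = Pow(Rational(57, 172), -1) = Rational(172, 57)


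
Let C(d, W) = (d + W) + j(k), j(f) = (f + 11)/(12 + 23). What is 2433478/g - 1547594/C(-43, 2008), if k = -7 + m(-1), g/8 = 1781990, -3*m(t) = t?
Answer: -579011846986709/735384505240 ≈ -787.36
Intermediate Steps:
m(t) = -t/3
g = 14255920 (g = 8*1781990 = 14255920)
k = -20/3 (k = -7 - ⅓*(-1) = -7 + ⅓ = -20/3 ≈ -6.6667)
j(f) = 11/35 + f/35 (j(f) = (11 + f)/35 = (11 + f)*(1/35) = 11/35 + f/35)
C(d, W) = 13/105 + W + d (C(d, W) = (d + W) + (11/35 + (1/35)*(-20/3)) = (W + d) + (11/35 - 4/21) = (W + d) + 13/105 = 13/105 + W + d)
2433478/g - 1547594/C(-43, 2008) = 2433478/14255920 - 1547594/(13/105 + 2008 - 43) = 2433478*(1/14255920) - 1547594/206338/105 = 1216739/7127960 - 1547594*105/206338 = 1216739/7127960 - 81248685/103169 = -579011846986709/735384505240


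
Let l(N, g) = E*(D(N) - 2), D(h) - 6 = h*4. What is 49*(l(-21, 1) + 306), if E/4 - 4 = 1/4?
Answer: -51646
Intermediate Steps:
E = 17 (E = 16 + 4*(1/4) = 16 + 4*(1*(¼)) = 16 + 4*(¼) = 16 + 1 = 17)
D(h) = 6 + 4*h (D(h) = 6 + h*4 = 6 + 4*h)
l(N, g) = 68 + 68*N (l(N, g) = 17*((6 + 4*N) - 2) = 17*(4 + 4*N) = 68 + 68*N)
49*(l(-21, 1) + 306) = 49*((68 + 68*(-21)) + 306) = 49*((68 - 1428) + 306) = 49*(-1360 + 306) = 49*(-1054) = -51646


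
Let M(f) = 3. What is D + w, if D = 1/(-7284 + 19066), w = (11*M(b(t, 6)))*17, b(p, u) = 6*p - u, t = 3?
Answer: 6609703/11782 ≈ 561.00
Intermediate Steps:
b(p, u) = -u + 6*p
w = 561 (w = (11*3)*17 = 33*17 = 561)
D = 1/11782 ≈ 8.4875e-5
D + w = 1/11782 + 561 = 6609703/11782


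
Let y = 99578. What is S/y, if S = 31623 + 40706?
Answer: 72329/99578 ≈ 0.72636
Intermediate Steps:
S = 72329
S/y = 72329/99578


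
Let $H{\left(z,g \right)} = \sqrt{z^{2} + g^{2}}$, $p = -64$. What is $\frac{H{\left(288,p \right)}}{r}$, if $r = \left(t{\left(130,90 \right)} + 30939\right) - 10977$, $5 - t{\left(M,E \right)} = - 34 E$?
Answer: $\frac{32 \sqrt{85}}{23027} \approx 0.012812$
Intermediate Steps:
$H{\left(z,g \right)} = \sqrt{g^{2} + z^{2}}$
$t{\left(M,E \right)} = 5 + 34 E$ ($t{\left(M,E \right)} = 5 - - 34 E = 5 + 34 E$)
$r = 23027$ ($r = \left(\left(5 + 34 \cdot 90\right) + 30939\right) - 10977 = \left(\left(5 + 3060\right) + 30939\right) - 10977 = \left(3065 + 30939\right) - 10977 = 34004 - 10977 = 23027$)
$\frac{H{\left(288,p \right)}}{r} = \frac{\sqrt{\left(-64\right)^{2} + 288^{2}}}{23027} = \sqrt{4096 + 82944} \cdot \frac{1}{23027} = \sqrt{87040} \cdot \frac{1}{23027} = 32 \sqrt{85} \cdot \frac{1}{23027} = \frac{32 \sqrt{85}}{23027}$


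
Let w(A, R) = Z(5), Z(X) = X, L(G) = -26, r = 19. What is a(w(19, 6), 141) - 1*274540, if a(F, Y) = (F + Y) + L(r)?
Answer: -274420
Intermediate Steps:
w(A, R) = 5
a(F, Y) = -26 + F + Y (a(F, Y) = (F + Y) - 26 = -26 + F + Y)
a(w(19, 6), 141) - 1*274540 = (-26 + 5 + 141) - 1*274540 = 120 - 274540 = -274420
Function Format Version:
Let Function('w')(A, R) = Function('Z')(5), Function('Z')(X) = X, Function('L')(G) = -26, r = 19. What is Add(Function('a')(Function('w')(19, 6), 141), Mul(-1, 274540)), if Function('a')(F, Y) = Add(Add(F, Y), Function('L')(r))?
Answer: -274420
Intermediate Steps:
Function('w')(A, R) = 5
Function('a')(F, Y) = Add(-26, F, Y) (Function('a')(F, Y) = Add(Add(F, Y), -26) = Add(-26, F, Y))
Add(Function('a')(Function('w')(19, 6), 141), Mul(-1, 274540)) = Add(Add(-26, 5, 141), Mul(-1, 274540)) = Add(120, -274540) = -274420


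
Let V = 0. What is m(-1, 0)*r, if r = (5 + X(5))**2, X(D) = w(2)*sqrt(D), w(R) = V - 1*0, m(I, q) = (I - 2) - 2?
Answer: -125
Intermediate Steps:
m(I, q) = -4 + I (m(I, q) = (-2 + I) - 2 = -4 + I)
w(R) = 0 (w(R) = 0 - 1*0 = 0 + 0 = 0)
X(D) = 0 (X(D) = 0*sqrt(D) = 0)
r = 25 (r = (5 + 0)**2 = 5**2 = 25)
m(-1, 0)*r = (-4 - 1)*25 = -5*25 = -125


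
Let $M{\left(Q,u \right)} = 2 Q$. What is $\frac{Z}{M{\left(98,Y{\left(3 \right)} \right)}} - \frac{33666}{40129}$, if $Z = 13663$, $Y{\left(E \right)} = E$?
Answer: $\frac{541683991}{7865284} \approx 68.87$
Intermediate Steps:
$\frac{Z}{M{\left(98,Y{\left(3 \right)} \right)}} - \frac{33666}{40129} = \frac{13663}{2 \cdot 98} - \frac{33666}{40129} = \frac{13663}{196} - \frac{33666}{40129} = \frac{541683991}{7865284}$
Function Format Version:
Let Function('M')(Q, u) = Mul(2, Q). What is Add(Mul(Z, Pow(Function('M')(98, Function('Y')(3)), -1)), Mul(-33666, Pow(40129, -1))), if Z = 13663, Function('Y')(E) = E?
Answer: Rational(541683991, 7865284) ≈ 68.870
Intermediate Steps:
Add(Mul(Z, Pow(Function('M')(98, Function('Y')(3)), -1)), Mul(-33666, Pow(40129, -1))) = Add(Mul(13663, Pow(Mul(2, 98), -1)), Mul(-33666, Pow(40129, -1))) = Add(Mul(13663, Pow(196, -1)), Mul(-33666, Rational(1, 40129))) = Add(Mul(13663, Rational(1, 196)), Rational(-33666, 40129)) = Add(Rational(13663, 196), Rational(-33666, 40129)) = Rational(541683991, 7865284)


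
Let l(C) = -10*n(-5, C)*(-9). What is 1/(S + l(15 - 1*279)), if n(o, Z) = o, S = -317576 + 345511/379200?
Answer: -379200/120595113689 ≈ -3.1444e-6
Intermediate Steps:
S = -120424473689/379200 (S = -317576 + 345511*(1/379200) = -317576 + 345511/379200 = -120424473689/379200 ≈ -3.1758e+5)
l(C) = -450 (l(C) = -10*(-5)*(-9) = 50*(-9) = -450)
1/(S + l(15 - 1*279)) = 1/(-120424473689/379200 - 450) = 1/(-120595113689/379200) = -379200/120595113689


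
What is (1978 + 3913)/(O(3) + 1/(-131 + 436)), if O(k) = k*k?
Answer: 1796755/2746 ≈ 654.32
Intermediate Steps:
O(k) = k²
(1978 + 3913)/(O(3) + 1/(-131 + 436)) = (1978 + 3913)/(3² + 1/(-131 + 436)) = 5891/(9 + 1/305) = 5891/(2746/305) = 5891*(305/2746) = 1796755/2746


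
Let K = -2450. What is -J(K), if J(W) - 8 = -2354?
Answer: 2346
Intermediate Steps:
J(W) = -2346 (J(W) = 8 - 2354 = -2346)
-J(K) = -1*(-2346) = 2346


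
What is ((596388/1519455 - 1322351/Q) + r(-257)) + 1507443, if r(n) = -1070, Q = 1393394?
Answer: 1063096984814460959/705733160090 ≈ 1.5064e+6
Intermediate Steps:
((596388/1519455 - 1322351/Q) + r(-257)) + 1507443 = ((596388/1519455 - 1322351/1393394) - 1070) + 1507443 = ((596388*(1/1519455) - 1322351*1/1393394) - 1070) + 1507443 = ((198796/506485 - 1322351/1393394) - 1070) + 1507443 = (-392749792611/705733160090 - 1070) + 1507443 = -755527231088911/705733160090 + 1507443 = 1063096984814460959/705733160090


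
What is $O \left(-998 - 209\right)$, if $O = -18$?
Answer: $21726$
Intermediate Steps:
$O \left(-998 - 209\right) = - 18 \left(-998 - 209\right) = \left(-18\right) \left(-1207\right) = 21726$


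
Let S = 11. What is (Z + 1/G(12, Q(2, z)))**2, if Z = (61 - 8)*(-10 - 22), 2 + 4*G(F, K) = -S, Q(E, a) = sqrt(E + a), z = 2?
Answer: 486290704/169 ≈ 2.8775e+6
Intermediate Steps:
G(F, K) = -13/4 (G(F, K) = -1/2 + (-1*11)/4 = -1/2 + (1/4)*(-11) = -1/2 - 11/4 = -13/4)
Z = -1696 (Z = 53*(-32) = -1696)
(Z + 1/G(12, Q(2, z)))**2 = (-1696 + 1/(-13/4))**2 = (-1696 - 4/13)**2 = (-22052/13)**2 = 486290704/169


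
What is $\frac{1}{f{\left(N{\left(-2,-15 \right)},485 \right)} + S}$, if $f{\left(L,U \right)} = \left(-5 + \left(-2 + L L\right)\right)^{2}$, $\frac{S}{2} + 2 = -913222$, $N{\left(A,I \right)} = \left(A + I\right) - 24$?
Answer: $\frac{1}{975828} \approx 1.0248 \cdot 10^{-6}$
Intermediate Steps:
$N{\left(A,I \right)} = -24 + A + I$
$S = -1826448$ ($S = -4 + 2 \left(-913222\right) = -4 - 1826444 = -1826448$)
$f{\left(L,U \right)} = \left(-7 + L^{2}\right)^{2}$ ($f{\left(L,U \right)} = \left(-5 + \left(-2 + L^{2}\right)\right)^{2} = \left(-7 + L^{2}\right)^{2}$)
$\frac{1}{f{\left(N{\left(-2,-15 \right)},485 \right)} + S} = \frac{1}{\left(-7 + \left(-24 - 2 - 15\right)^{2}\right)^{2} - 1826448} = \frac{1}{\left(-7 + \left(-41\right)^{2}\right)^{2} - 1826448} = \frac{1}{\left(-7 + 1681\right)^{2} - 1826448} = \frac{1}{1674^{2} - 1826448} = \frac{1}{2802276 - 1826448} = \frac{1}{975828}$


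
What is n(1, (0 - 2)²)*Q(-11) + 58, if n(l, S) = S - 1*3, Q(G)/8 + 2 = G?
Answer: -46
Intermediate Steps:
Q(G) = -16 + 8*G
n(l, S) = -3 + S (n(l, S) = S - 3 = -3 + S)
n(1, (0 - 2)²)*Q(-11) + 58 = (-3 + (0 - 2)²)*(-16 + 8*(-11)) + 58 = (-3 + (-2)²)*(-16 - 88) + 58 = (-3 + 4)*(-104) + 58 = 1*(-104) + 58 = -104 + 58 = -46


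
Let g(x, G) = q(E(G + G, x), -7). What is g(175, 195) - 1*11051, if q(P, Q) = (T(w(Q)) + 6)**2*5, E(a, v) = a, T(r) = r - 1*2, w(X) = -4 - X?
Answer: -10806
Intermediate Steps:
T(r) = -2 + r (T(r) = r - 2 = -2 + r)
q(P, Q) = 5*Q**2 (q(P, Q) = ((-2 + (-4 - Q)) + 6)**2*5 = ((-6 - Q) + 6)**2*5 = (-Q)**2*5 = Q**2*5 = 5*Q**2)
g(x, G) = 245 (g(x, G) = 5*(-7)**2 = 5*49 = 245)
g(175, 195) - 1*11051 = 245 - 1*11051 = 245 - 11051 = -10806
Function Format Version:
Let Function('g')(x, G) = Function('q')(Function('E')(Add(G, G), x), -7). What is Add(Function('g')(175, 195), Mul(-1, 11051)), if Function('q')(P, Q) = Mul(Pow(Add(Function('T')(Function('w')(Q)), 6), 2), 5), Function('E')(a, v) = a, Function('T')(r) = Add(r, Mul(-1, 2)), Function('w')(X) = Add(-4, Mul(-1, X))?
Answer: -10806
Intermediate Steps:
Function('T')(r) = Add(-2, r) (Function('T')(r) = Add(r, -2) = Add(-2, r))
Function('q')(P, Q) = Mul(5, Pow(Q, 2)) (Function('q')(P, Q) = Mul(Pow(Add(Add(-2, Add(-4, Mul(-1, Q))), 6), 2), 5) = Mul(Pow(Add(Add(-6, Mul(-1, Q)), 6), 2), 5) = Mul(Pow(Mul(-1, Q), 2), 5) = Mul(Pow(Q, 2), 5) = Mul(5, Pow(Q, 2)))
Function('g')(x, G) = 245 (Function('g')(x, G) = Mul(5, Pow(-7, 2)) = Mul(5, 49) = 245)
Add(Function('g')(175, 195), Mul(-1, 11051)) = Add(245, Mul(-1, 11051)) = Add(245, -11051) = -10806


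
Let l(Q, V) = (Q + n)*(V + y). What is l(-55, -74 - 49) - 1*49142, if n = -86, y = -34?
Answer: -27005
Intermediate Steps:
l(Q, V) = (-86 + Q)*(-34 + V) (l(Q, V) = (Q - 86)*(V - 34) = (-86 + Q)*(-34 + V))
l(-55, -74 - 49) - 1*49142 = (2924 - 86*(-74 - 49) - 34*(-55) - 55*(-74 - 49)) - 1*49142 = (2924 - 86*(-123) + 1870 - 55*(-123)) - 49142 = (2924 + 10578 + 1870 + 6765) - 49142 = 22137 - 49142 = -27005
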